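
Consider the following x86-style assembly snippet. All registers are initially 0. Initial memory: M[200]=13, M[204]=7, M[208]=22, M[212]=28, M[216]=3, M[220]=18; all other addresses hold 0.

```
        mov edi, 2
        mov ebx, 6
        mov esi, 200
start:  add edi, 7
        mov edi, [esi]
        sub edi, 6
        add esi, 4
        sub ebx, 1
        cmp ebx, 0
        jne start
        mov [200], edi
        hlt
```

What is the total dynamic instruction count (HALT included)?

47

after mov edi, 2: edi=2
after mov ebx, 6: ebx=6
after mov esi, 200: esi=200
after add edi, 7: edi=2+7=9
after mov edi, [esi]: edi=M[200]=13
after sub edi, 6: edi=13-6=7
after add esi, 4: esi=200+4=204
after sub ebx, 1: ebx=6-1=5
cmp ebx, 0  (cmp 5,0)
jne start: taken
after add edi, 7: edi=7+7=14
after mov edi, [esi]: edi=M[204]=7
after sub edi, 6: edi=7-6=1
after add esi, 4: esi=204+4=208
after sub ebx, 1: ebx=5-1=4
cmp ebx, 0  (cmp 4,0)
jne start: taken
after add edi, 7: edi=1+7=8
after mov edi, [esi]: edi=M[208]=22
after sub edi, 6: edi=22-6=16
after add esi, 4: esi=208+4=212
after sub ebx, 1: ebx=4-1=3
cmp ebx, 0  (cmp 3,0)
jne start: taken
after add edi, 7: edi=16+7=23
after mov edi, [esi]: edi=M[212]=28
after sub edi, 6: edi=28-6=22
after add esi, 4: esi=212+4=216
after sub ebx, 1: ebx=3-1=2
cmp ebx, 0  (cmp 2,0)
jne start: taken
after add edi, 7: edi=22+7=29
after mov edi, [esi]: edi=M[216]=3
after sub edi, 6: edi=3-6=-3
after add esi, 4: esi=216+4=220
after sub ebx, 1: ebx=2-1=1
cmp ebx, 0  (cmp 1,0)
jne start: taken
after add edi, 7: edi=(-3)+7=4
after mov edi, [esi]: edi=M[220]=18
after sub edi, 6: edi=18-6=12
after add esi, 4: esi=220+4=224
after sub ebx, 1: ebx=1-1=0
cmp ebx, 0  (cmp 0,0)
jne start: not taken
mov [200], edi → M[200]=12
halt.
Total executed instructions: 47.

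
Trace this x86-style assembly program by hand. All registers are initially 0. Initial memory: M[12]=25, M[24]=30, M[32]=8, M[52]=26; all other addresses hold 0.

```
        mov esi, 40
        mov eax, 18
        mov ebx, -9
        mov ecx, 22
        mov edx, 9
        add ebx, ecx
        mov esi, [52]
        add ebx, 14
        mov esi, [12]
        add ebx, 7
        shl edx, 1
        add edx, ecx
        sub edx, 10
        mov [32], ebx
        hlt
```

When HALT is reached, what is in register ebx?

after mov esi, 40: esi=40
after mov eax, 18: eax=18
after mov ebx, -9: ebx=-9
after mov ecx, 22: ecx=22
after mov edx, 9: edx=9
after add ebx, ecx: ebx=(-9)+22=13
after mov esi, [52]: esi=M[52]=26
after add ebx, 14: ebx=13+14=27
after mov esi, [12]: esi=M[12]=25
after add ebx, 7: ebx=27+7=34
after shl edx, 1: edx=9<<1=18
after add edx, ecx: edx=18+22=40
after sub edx, 10: edx=40-10=30
mov [32], ebx → M[32]=34
halt.

34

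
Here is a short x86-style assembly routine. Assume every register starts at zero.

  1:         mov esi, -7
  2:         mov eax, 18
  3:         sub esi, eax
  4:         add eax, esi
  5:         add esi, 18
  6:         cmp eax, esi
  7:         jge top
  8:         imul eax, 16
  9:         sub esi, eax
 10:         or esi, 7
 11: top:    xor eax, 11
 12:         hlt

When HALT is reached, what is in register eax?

mov esi, -7 → esi=-7
mov eax, 18 → eax=18
sub esi, eax → esi=(-7)-18=-25
add eax, esi → eax=18+(-25)=-7
add esi, 18 → esi=(-25)+18=-7
cmp eax, esi  (cmp -7,-7)
jge top: taken
xor eax, 11 → eax=(-7)^11=-14
halt.

-14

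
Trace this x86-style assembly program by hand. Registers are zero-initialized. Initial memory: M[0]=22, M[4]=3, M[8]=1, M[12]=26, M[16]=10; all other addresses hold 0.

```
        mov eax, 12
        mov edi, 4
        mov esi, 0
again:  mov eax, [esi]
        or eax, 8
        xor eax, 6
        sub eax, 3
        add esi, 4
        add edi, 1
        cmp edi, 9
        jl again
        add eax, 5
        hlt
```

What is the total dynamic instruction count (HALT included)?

45

eax=12
edi=4
esi=0
eax=M[0]=22
eax=22|8=30
eax=30^6=24
eax=24-3=21
esi=0+4=4
edi=4+1=5
cmp edi, 9  (cmp 5,9)
jl again: taken
eax=M[4]=3
eax=3|8=11
eax=11^6=13
eax=13-3=10
esi=4+4=8
edi=5+1=6
cmp edi, 9  (cmp 6,9)
jl again: taken
eax=M[8]=1
eax=1|8=9
eax=9^6=15
eax=15-3=12
esi=8+4=12
edi=6+1=7
cmp edi, 9  (cmp 7,9)
jl again: taken
eax=M[12]=26
eax=26|8=26
eax=26^6=28
eax=28-3=25
esi=12+4=16
edi=7+1=8
cmp edi, 9  (cmp 8,9)
jl again: taken
eax=M[16]=10
eax=10|8=10
eax=10^6=12
eax=12-3=9
esi=16+4=20
edi=8+1=9
cmp edi, 9  (cmp 9,9)
jl again: not taken
eax=9+5=14
halt.
Total executed instructions: 45.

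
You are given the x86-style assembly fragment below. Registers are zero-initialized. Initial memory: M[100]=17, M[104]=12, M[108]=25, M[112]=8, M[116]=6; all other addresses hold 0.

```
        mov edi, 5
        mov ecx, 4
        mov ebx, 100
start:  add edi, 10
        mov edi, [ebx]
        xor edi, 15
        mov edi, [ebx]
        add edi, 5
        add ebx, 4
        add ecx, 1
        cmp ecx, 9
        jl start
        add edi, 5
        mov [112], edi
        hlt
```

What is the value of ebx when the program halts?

edi=5
ecx=4
ebx=100
edi=5+10=15
edi=M[100]=17
edi=17^15=30
edi=M[100]=17
edi=17+5=22
ebx=100+4=104
ecx=4+1=5
cmp ecx, 9  (cmp 5,9)
jl start: taken
edi=22+10=32
edi=M[104]=12
edi=12^15=3
edi=M[104]=12
edi=12+5=17
ebx=104+4=108
ecx=5+1=6
cmp ecx, 9  (cmp 6,9)
jl start: taken
edi=17+10=27
edi=M[108]=25
edi=25^15=22
edi=M[108]=25
edi=25+5=30
ebx=108+4=112
ecx=6+1=7
cmp ecx, 9  (cmp 7,9)
jl start: taken
edi=30+10=40
edi=M[112]=8
edi=8^15=7
edi=M[112]=8
edi=8+5=13
ebx=112+4=116
ecx=7+1=8
cmp ecx, 9  (cmp 8,9)
jl start: taken
edi=13+10=23
edi=M[116]=6
edi=6^15=9
edi=M[116]=6
edi=6+5=11
ebx=116+4=120
ecx=8+1=9
cmp ecx, 9  (cmp 9,9)
jl start: not taken
edi=11+5=16
mov [112], edi → M[112]=16
halt.

120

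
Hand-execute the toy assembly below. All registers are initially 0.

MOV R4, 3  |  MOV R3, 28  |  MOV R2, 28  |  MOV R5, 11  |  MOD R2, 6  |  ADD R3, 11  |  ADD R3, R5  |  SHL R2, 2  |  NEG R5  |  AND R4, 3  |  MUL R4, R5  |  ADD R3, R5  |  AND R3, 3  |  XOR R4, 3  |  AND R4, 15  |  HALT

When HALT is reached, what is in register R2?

after MOV R4, 3: R4=3
after MOV R3, 28: R3=28
after MOV R2, 28: R2=28
after MOV R5, 11: R5=11
after MOD R2, 6: R2=28%6=4
after ADD R3, 11: R3=28+11=39
after ADD R3, R5: R3=39+11=50
after SHL R2, 2: R2=4<<2=16
after NEG R5: R5=-(11)=-11
after AND R4, 3: R4=3&3=3
after MUL R4, R5: R4=3*(-11)=-33
after ADD R3, R5: R3=50+(-11)=39
after AND R3, 3: R3=39&3=3
after XOR R4, 3: R4=(-33)^3=-36
after AND R4, 15: R4=(-36)&15=12
halt.

16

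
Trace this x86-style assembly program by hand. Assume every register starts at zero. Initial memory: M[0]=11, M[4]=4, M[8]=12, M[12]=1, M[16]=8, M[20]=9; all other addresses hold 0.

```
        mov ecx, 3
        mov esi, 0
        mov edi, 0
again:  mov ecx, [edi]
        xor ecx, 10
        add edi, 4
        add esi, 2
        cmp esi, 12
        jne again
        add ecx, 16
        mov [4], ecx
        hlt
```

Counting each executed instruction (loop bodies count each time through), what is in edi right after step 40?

ecx=3
esi=0
edi=0
ecx=M[0]=11
ecx=11^10=1
edi=0+4=4
esi=0+2=2
cmp esi, 12  (cmp 2,12)
jne again: taken
ecx=M[4]=4
ecx=4^10=14
edi=4+4=8
esi=2+2=4
cmp esi, 12  (cmp 4,12)
jne again: taken
ecx=M[8]=12
ecx=12^10=6
edi=8+4=12
esi=4+2=6
cmp esi, 12  (cmp 6,12)
jne again: taken
ecx=M[12]=1
ecx=1^10=11
edi=12+4=16
esi=6+2=8
cmp esi, 12  (cmp 8,12)
jne again: taken
ecx=M[16]=8
ecx=8^10=2
edi=16+4=20
esi=8+2=10
cmp esi, 12  (cmp 10,12)
jne again: taken
ecx=M[20]=9
ecx=9^10=3
edi=20+4=24
esi=10+2=12
cmp esi, 12  (cmp 12,12)
jne again: not taken
ecx=3+16=19
After step 40: edi = 24.

24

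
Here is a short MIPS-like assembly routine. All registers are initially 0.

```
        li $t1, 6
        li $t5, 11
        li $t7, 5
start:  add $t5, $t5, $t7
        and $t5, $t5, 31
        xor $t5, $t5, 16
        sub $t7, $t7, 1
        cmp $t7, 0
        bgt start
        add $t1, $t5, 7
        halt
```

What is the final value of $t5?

10

li $t1, 6 → $t1=6
li $t5, 11 → $t5=11
li $t7, 5 → $t7=5
add $t5, $t5, $t7 → $t5=11+5=16
and $t5, $t5, 31 → $t5=16&31=16
xor $t5, $t5, 16 → $t5=16^16=0
sub $t7, $t7, 1 → $t7=5-1=4
cmp $t7, 0  (cmp 4,0)
bgt start: taken
add $t5, $t5, $t7 → $t5=0+4=4
and $t5, $t5, 31 → $t5=4&31=4
xor $t5, $t5, 16 → $t5=4^16=20
sub $t7, $t7, 1 → $t7=4-1=3
cmp $t7, 0  (cmp 3,0)
bgt start: taken
add $t5, $t5, $t7 → $t5=20+3=23
and $t5, $t5, 31 → $t5=23&31=23
xor $t5, $t5, 16 → $t5=23^16=7
sub $t7, $t7, 1 → $t7=3-1=2
cmp $t7, 0  (cmp 2,0)
bgt start: taken
add $t5, $t5, $t7 → $t5=7+2=9
and $t5, $t5, 31 → $t5=9&31=9
xor $t5, $t5, 16 → $t5=9^16=25
sub $t7, $t7, 1 → $t7=2-1=1
cmp $t7, 0  (cmp 1,0)
bgt start: taken
add $t5, $t5, $t7 → $t5=25+1=26
and $t5, $t5, 31 → $t5=26&31=26
xor $t5, $t5, 16 → $t5=26^16=10
sub $t7, $t7, 1 → $t7=1-1=0
cmp $t7, 0  (cmp 0,0)
bgt start: not taken
add $t1, $t5, 7 → $t1=10+7=17
halt.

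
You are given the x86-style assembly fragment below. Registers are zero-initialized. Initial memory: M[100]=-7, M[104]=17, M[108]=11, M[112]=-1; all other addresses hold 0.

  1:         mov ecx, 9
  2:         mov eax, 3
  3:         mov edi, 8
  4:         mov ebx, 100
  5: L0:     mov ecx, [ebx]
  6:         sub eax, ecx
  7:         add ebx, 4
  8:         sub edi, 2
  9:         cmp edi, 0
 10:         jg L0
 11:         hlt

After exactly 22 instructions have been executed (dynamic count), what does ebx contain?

mov ecx, 9 → ecx=9
mov eax, 3 → eax=3
mov edi, 8 → edi=8
mov ebx, 100 → ebx=100
mov ecx, [ebx] → ecx=M[100]=-7
sub eax, ecx → eax=3-(-7)=10
add ebx, 4 → ebx=100+4=104
sub edi, 2 → edi=8-2=6
cmp edi, 0  (cmp 6,0)
jg L0: taken
mov ecx, [ebx] → ecx=M[104]=17
sub eax, ecx → eax=10-17=-7
add ebx, 4 → ebx=104+4=108
sub edi, 2 → edi=6-2=4
cmp edi, 0  (cmp 4,0)
jg L0: taken
mov ecx, [ebx] → ecx=M[108]=11
sub eax, ecx → eax=(-7)-11=-18
add ebx, 4 → ebx=108+4=112
sub edi, 2 → edi=4-2=2
cmp edi, 0  (cmp 2,0)
jg L0: taken
After step 22: ebx = 112.

112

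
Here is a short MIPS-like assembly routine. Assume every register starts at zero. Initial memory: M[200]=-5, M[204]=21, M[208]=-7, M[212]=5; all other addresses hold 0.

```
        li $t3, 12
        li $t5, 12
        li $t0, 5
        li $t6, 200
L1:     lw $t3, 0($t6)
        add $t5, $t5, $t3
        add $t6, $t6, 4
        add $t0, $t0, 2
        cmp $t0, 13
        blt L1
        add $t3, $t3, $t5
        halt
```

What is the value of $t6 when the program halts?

216

$t3=12
$t5=12
$t0=5
$t6=200
$t3=M[200]=-5
$t5=12+(-5)=7
$t6=200+4=204
$t0=5+2=7
cmp $t0, 13  (cmp 7,13)
blt L1: taken
$t3=M[204]=21
$t5=7+21=28
$t6=204+4=208
$t0=7+2=9
cmp $t0, 13  (cmp 9,13)
blt L1: taken
$t3=M[208]=-7
$t5=28+(-7)=21
$t6=208+4=212
$t0=9+2=11
cmp $t0, 13  (cmp 11,13)
blt L1: taken
$t3=M[212]=5
$t5=21+5=26
$t6=212+4=216
$t0=11+2=13
cmp $t0, 13  (cmp 13,13)
blt L1: not taken
$t3=5+26=31
halt.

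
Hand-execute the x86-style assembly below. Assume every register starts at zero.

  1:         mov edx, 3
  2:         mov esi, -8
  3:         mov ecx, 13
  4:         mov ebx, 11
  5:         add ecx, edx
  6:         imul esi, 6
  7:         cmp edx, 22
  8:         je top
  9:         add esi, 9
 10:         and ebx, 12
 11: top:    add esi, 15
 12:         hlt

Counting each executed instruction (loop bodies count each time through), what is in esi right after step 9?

-39

mov edx, 3 → edx=3
mov esi, -8 → esi=-8
mov ecx, 13 → ecx=13
mov ebx, 11 → ebx=11
add ecx, edx → ecx=13+3=16
imul esi, 6 → esi=(-8)*6=-48
cmp edx, 22  (cmp 3,22)
je top: not taken
add esi, 9 → esi=(-48)+9=-39
After step 9: esi = -39.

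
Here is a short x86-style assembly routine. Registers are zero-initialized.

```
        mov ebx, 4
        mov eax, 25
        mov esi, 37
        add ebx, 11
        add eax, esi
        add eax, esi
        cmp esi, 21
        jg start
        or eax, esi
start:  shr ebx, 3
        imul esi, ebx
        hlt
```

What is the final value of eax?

99

after mov ebx, 4: ebx=4
after mov eax, 25: eax=25
after mov esi, 37: esi=37
after add ebx, 11: ebx=4+11=15
after add eax, esi: eax=25+37=62
after add eax, esi: eax=62+37=99
cmp esi, 21  (cmp 37,21)
jg start: taken
after shr ebx, 3: ebx=15>>3=1
after imul esi, ebx: esi=37*1=37
halt.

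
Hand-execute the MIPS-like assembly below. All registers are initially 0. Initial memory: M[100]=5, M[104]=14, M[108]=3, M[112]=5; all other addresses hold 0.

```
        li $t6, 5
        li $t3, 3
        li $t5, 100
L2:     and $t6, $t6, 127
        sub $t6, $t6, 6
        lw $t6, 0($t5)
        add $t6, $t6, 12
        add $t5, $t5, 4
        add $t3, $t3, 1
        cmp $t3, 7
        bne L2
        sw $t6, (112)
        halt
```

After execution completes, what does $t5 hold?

$t6=5
$t3=3
$t5=100
$t6=5&127=5
$t6=5-6=-1
$t6=M[100]=5
$t6=5+12=17
$t5=100+4=104
$t3=3+1=4
cmp $t3, 7  (cmp 4,7)
bne L2: taken
$t6=17&127=17
$t6=17-6=11
$t6=M[104]=14
$t6=14+12=26
$t5=104+4=108
$t3=4+1=5
cmp $t3, 7  (cmp 5,7)
bne L2: taken
$t6=26&127=26
$t6=26-6=20
$t6=M[108]=3
$t6=3+12=15
$t5=108+4=112
$t3=5+1=6
cmp $t3, 7  (cmp 6,7)
bne L2: taken
$t6=15&127=15
$t6=15-6=9
$t6=M[112]=5
$t6=5+12=17
$t5=112+4=116
$t3=6+1=7
cmp $t3, 7  (cmp 7,7)
bne L2: not taken
sw $t6, (112) → M[112]=17
halt.

116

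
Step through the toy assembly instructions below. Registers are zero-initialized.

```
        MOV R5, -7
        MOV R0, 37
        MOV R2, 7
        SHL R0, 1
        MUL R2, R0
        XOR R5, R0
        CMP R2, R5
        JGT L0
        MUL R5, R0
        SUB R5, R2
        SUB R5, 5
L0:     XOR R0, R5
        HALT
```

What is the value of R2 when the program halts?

518

R5=-7
R0=37
R2=7
R0=37<<1=74
R2=7*74=518
R5=(-7)^74=-77
CMP R2, R5  (cmp 518,-77)
JGT L0: taken
R0=74^(-77)=-7
halt.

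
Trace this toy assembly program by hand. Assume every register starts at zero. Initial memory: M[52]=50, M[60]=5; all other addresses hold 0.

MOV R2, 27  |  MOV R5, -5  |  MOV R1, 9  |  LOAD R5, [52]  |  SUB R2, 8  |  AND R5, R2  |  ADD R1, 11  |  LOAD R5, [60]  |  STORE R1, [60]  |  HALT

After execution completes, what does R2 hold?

19

R2=27
R5=-5
R1=9
R5=M[52]=50
R2=27-8=19
R5=50&19=18
R1=9+11=20
R5=M[60]=5
STORE R1, [60] → M[60]=20
halt.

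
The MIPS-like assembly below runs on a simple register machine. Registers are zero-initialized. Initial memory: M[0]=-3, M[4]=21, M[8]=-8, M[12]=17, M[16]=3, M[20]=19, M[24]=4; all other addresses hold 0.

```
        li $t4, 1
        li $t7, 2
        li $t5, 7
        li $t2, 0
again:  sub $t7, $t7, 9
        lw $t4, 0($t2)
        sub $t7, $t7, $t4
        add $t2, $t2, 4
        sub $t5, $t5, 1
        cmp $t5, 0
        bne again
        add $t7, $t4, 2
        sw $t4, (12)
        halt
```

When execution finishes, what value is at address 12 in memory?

li $t4, 1 → $t4=1
li $t7, 2 → $t7=2
li $t5, 7 → $t5=7
li $t2, 0 → $t2=0
sub $t7, $t7, 9 → $t7=2-9=-7
lw $t4, 0($t2) → $t4=M[0]=-3
sub $t7, $t7, $t4 → $t7=(-7)-(-3)=-4
add $t2, $t2, 4 → $t2=0+4=4
sub $t5, $t5, 1 → $t5=7-1=6
cmp $t5, 0  (cmp 6,0)
bne again: taken
sub $t7, $t7, 9 → $t7=(-4)-9=-13
lw $t4, 0($t2) → $t4=M[4]=21
sub $t7, $t7, $t4 → $t7=(-13)-21=-34
add $t2, $t2, 4 → $t2=4+4=8
sub $t5, $t5, 1 → $t5=6-1=5
cmp $t5, 0  (cmp 5,0)
bne again: taken
sub $t7, $t7, 9 → $t7=(-34)-9=-43
lw $t4, 0($t2) → $t4=M[8]=-8
sub $t7, $t7, $t4 → $t7=(-43)-(-8)=-35
add $t2, $t2, 4 → $t2=8+4=12
sub $t5, $t5, 1 → $t5=5-1=4
cmp $t5, 0  (cmp 4,0)
bne again: taken
sub $t7, $t7, 9 → $t7=(-35)-9=-44
lw $t4, 0($t2) → $t4=M[12]=17
sub $t7, $t7, $t4 → $t7=(-44)-17=-61
add $t2, $t2, 4 → $t2=12+4=16
sub $t5, $t5, 1 → $t5=4-1=3
cmp $t5, 0  (cmp 3,0)
bne again: taken
sub $t7, $t7, 9 → $t7=(-61)-9=-70
lw $t4, 0($t2) → $t4=M[16]=3
sub $t7, $t7, $t4 → $t7=(-70)-3=-73
add $t2, $t2, 4 → $t2=16+4=20
sub $t5, $t5, 1 → $t5=3-1=2
cmp $t5, 0  (cmp 2,0)
bne again: taken
sub $t7, $t7, 9 → $t7=(-73)-9=-82
lw $t4, 0($t2) → $t4=M[20]=19
sub $t7, $t7, $t4 → $t7=(-82)-19=-101
add $t2, $t2, 4 → $t2=20+4=24
sub $t5, $t5, 1 → $t5=2-1=1
cmp $t5, 0  (cmp 1,0)
bne again: taken
sub $t7, $t7, 9 → $t7=(-101)-9=-110
lw $t4, 0($t2) → $t4=M[24]=4
sub $t7, $t7, $t4 → $t7=(-110)-4=-114
add $t2, $t2, 4 → $t2=24+4=28
sub $t5, $t5, 1 → $t5=1-1=0
cmp $t5, 0  (cmp 0,0)
bne again: not taken
add $t7, $t4, 2 → $t7=4+2=6
sw $t4, (12) → M[12]=4
halt.

4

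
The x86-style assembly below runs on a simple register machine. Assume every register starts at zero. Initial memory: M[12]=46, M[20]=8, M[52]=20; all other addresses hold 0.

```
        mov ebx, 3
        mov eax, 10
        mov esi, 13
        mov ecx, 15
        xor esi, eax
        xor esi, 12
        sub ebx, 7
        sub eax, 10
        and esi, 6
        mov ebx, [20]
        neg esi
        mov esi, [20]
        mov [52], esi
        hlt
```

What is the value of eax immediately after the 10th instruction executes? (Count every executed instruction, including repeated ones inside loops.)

0

ebx=3
eax=10
esi=13
ecx=15
esi=13^10=7
esi=7^12=11
ebx=3-7=-4
eax=10-10=0
esi=11&6=2
ebx=M[20]=8
After step 10: eax = 0.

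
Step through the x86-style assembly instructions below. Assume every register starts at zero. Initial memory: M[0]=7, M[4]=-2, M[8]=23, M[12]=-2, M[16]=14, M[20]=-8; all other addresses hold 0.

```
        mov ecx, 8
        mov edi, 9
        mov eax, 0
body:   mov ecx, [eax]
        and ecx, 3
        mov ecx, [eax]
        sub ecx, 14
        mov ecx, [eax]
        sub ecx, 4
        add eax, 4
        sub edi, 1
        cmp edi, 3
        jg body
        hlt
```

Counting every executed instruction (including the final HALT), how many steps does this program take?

64

mov ecx, 8 → ecx=8
mov edi, 9 → edi=9
mov eax, 0 → eax=0
mov ecx, [eax] → ecx=M[0]=7
and ecx, 3 → ecx=7&3=3
mov ecx, [eax] → ecx=M[0]=7
sub ecx, 14 → ecx=7-14=-7
mov ecx, [eax] → ecx=M[0]=7
sub ecx, 4 → ecx=7-4=3
add eax, 4 → eax=0+4=4
sub edi, 1 → edi=9-1=8
cmp edi, 3  (cmp 8,3)
jg body: taken
mov ecx, [eax] → ecx=M[4]=-2
and ecx, 3 → ecx=(-2)&3=2
mov ecx, [eax] → ecx=M[4]=-2
sub ecx, 14 → ecx=(-2)-14=-16
mov ecx, [eax] → ecx=M[4]=-2
sub ecx, 4 → ecx=(-2)-4=-6
add eax, 4 → eax=4+4=8
sub edi, 1 → edi=8-1=7
cmp edi, 3  (cmp 7,3)
jg body: taken
mov ecx, [eax] → ecx=M[8]=23
and ecx, 3 → ecx=23&3=3
mov ecx, [eax] → ecx=M[8]=23
sub ecx, 14 → ecx=23-14=9
mov ecx, [eax] → ecx=M[8]=23
sub ecx, 4 → ecx=23-4=19
add eax, 4 → eax=8+4=12
sub edi, 1 → edi=7-1=6
cmp edi, 3  (cmp 6,3)
jg body: taken
mov ecx, [eax] → ecx=M[12]=-2
and ecx, 3 → ecx=(-2)&3=2
mov ecx, [eax] → ecx=M[12]=-2
sub ecx, 14 → ecx=(-2)-14=-16
mov ecx, [eax] → ecx=M[12]=-2
sub ecx, 4 → ecx=(-2)-4=-6
add eax, 4 → eax=12+4=16
sub edi, 1 → edi=6-1=5
cmp edi, 3  (cmp 5,3)
jg body: taken
mov ecx, [eax] → ecx=M[16]=14
and ecx, 3 → ecx=14&3=2
mov ecx, [eax] → ecx=M[16]=14
sub ecx, 14 → ecx=14-14=0
mov ecx, [eax] → ecx=M[16]=14
sub ecx, 4 → ecx=14-4=10
add eax, 4 → eax=16+4=20
sub edi, 1 → edi=5-1=4
cmp edi, 3  (cmp 4,3)
jg body: taken
mov ecx, [eax] → ecx=M[20]=-8
and ecx, 3 → ecx=(-8)&3=0
mov ecx, [eax] → ecx=M[20]=-8
sub ecx, 14 → ecx=(-8)-14=-22
mov ecx, [eax] → ecx=M[20]=-8
sub ecx, 4 → ecx=(-8)-4=-12
add eax, 4 → eax=20+4=24
sub edi, 1 → edi=4-1=3
cmp edi, 3  (cmp 3,3)
jg body: not taken
halt.
Total executed instructions: 64.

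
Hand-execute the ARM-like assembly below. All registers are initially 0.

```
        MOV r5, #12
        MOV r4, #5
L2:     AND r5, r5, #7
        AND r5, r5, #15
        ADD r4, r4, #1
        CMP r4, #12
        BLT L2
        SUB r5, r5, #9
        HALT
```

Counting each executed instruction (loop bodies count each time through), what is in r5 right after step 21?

after MOV r5, #12: r5=12
after MOV r4, #5: r4=5
after AND r5, r5, #7: r5=12&7=4
after AND r5, r5, #15: r5=4&15=4
after ADD r4, r4, #1: r4=5+1=6
CMP r4, #12  (cmp 6,12)
BLT L2: taken
after AND r5, r5, #7: r5=4&7=4
after AND r5, r5, #15: r5=4&15=4
after ADD r4, r4, #1: r4=6+1=7
CMP r4, #12  (cmp 7,12)
BLT L2: taken
after AND r5, r5, #7: r5=4&7=4
after AND r5, r5, #15: r5=4&15=4
after ADD r4, r4, #1: r4=7+1=8
CMP r4, #12  (cmp 8,12)
BLT L2: taken
after AND r5, r5, #7: r5=4&7=4
after AND r5, r5, #15: r5=4&15=4
after ADD r4, r4, #1: r4=8+1=9
CMP r4, #12  (cmp 9,12)
After step 21: r5 = 4.

4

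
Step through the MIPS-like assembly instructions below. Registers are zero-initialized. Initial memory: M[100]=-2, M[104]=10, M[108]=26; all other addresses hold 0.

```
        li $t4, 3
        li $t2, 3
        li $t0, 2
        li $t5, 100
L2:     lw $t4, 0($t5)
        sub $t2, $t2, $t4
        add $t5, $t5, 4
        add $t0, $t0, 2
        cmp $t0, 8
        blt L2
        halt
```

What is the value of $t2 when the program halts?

after li $t4, 3: $t4=3
after li $t2, 3: $t2=3
after li $t0, 2: $t0=2
after li $t5, 100: $t5=100
after lw $t4, 0($t5): $t4=M[100]=-2
after sub $t2, $t2, $t4: $t2=3-(-2)=5
after add $t5, $t5, 4: $t5=100+4=104
after add $t0, $t0, 2: $t0=2+2=4
cmp $t0, 8  (cmp 4,8)
blt L2: taken
after lw $t4, 0($t5): $t4=M[104]=10
after sub $t2, $t2, $t4: $t2=5-10=-5
after add $t5, $t5, 4: $t5=104+4=108
after add $t0, $t0, 2: $t0=4+2=6
cmp $t0, 8  (cmp 6,8)
blt L2: taken
after lw $t4, 0($t5): $t4=M[108]=26
after sub $t2, $t2, $t4: $t2=(-5)-26=-31
after add $t5, $t5, 4: $t5=108+4=112
after add $t0, $t0, 2: $t0=6+2=8
cmp $t0, 8  (cmp 8,8)
blt L2: not taken
halt.

-31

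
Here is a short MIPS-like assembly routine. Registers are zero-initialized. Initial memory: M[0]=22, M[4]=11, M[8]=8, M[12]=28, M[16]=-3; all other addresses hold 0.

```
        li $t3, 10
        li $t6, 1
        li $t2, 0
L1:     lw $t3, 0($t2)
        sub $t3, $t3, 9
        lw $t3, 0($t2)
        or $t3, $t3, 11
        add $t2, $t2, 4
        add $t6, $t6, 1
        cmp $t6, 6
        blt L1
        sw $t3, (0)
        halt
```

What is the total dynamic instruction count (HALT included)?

45

li $t3, 10 → $t3=10
li $t6, 1 → $t6=1
li $t2, 0 → $t2=0
lw $t3, 0($t2) → $t3=M[0]=22
sub $t3, $t3, 9 → $t3=22-9=13
lw $t3, 0($t2) → $t3=M[0]=22
or $t3, $t3, 11 → $t3=22|11=31
add $t2, $t2, 4 → $t2=0+4=4
add $t6, $t6, 1 → $t6=1+1=2
cmp $t6, 6  (cmp 2,6)
blt L1: taken
lw $t3, 0($t2) → $t3=M[4]=11
sub $t3, $t3, 9 → $t3=11-9=2
lw $t3, 0($t2) → $t3=M[4]=11
or $t3, $t3, 11 → $t3=11|11=11
add $t2, $t2, 4 → $t2=4+4=8
add $t6, $t6, 1 → $t6=2+1=3
cmp $t6, 6  (cmp 3,6)
blt L1: taken
lw $t3, 0($t2) → $t3=M[8]=8
sub $t3, $t3, 9 → $t3=8-9=-1
lw $t3, 0($t2) → $t3=M[8]=8
or $t3, $t3, 11 → $t3=8|11=11
add $t2, $t2, 4 → $t2=8+4=12
add $t6, $t6, 1 → $t6=3+1=4
cmp $t6, 6  (cmp 4,6)
blt L1: taken
lw $t3, 0($t2) → $t3=M[12]=28
sub $t3, $t3, 9 → $t3=28-9=19
lw $t3, 0($t2) → $t3=M[12]=28
or $t3, $t3, 11 → $t3=28|11=31
add $t2, $t2, 4 → $t2=12+4=16
add $t6, $t6, 1 → $t6=4+1=5
cmp $t6, 6  (cmp 5,6)
blt L1: taken
lw $t3, 0($t2) → $t3=M[16]=-3
sub $t3, $t3, 9 → $t3=(-3)-9=-12
lw $t3, 0($t2) → $t3=M[16]=-3
or $t3, $t3, 11 → $t3=(-3)|11=-1
add $t2, $t2, 4 → $t2=16+4=20
add $t6, $t6, 1 → $t6=5+1=6
cmp $t6, 6  (cmp 6,6)
blt L1: not taken
sw $t3, (0) → M[0]=-1
halt.
Total executed instructions: 45.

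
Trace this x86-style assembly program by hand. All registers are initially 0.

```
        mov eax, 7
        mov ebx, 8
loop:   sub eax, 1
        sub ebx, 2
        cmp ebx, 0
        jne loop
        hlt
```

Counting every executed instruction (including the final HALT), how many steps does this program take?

eax=7
ebx=8
eax=7-1=6
ebx=8-2=6
cmp ebx, 0  (cmp 6,0)
jne loop: taken
eax=6-1=5
ebx=6-2=4
cmp ebx, 0  (cmp 4,0)
jne loop: taken
eax=5-1=4
ebx=4-2=2
cmp ebx, 0  (cmp 2,0)
jne loop: taken
eax=4-1=3
ebx=2-2=0
cmp ebx, 0  (cmp 0,0)
jne loop: not taken
halt.
Total executed instructions: 19.

19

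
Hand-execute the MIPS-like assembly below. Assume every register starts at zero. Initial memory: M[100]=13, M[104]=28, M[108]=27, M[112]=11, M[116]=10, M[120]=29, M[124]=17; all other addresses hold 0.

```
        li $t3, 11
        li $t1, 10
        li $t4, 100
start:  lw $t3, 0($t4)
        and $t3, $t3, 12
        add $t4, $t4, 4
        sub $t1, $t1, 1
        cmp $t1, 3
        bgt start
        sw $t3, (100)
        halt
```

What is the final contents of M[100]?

$t3=11
$t1=10
$t4=100
$t3=M[100]=13
$t3=13&12=12
$t4=100+4=104
$t1=10-1=9
cmp $t1, 3  (cmp 9,3)
bgt start: taken
$t3=M[104]=28
$t3=28&12=12
$t4=104+4=108
$t1=9-1=8
cmp $t1, 3  (cmp 8,3)
bgt start: taken
$t3=M[108]=27
$t3=27&12=8
$t4=108+4=112
$t1=8-1=7
cmp $t1, 3  (cmp 7,3)
bgt start: taken
$t3=M[112]=11
$t3=11&12=8
$t4=112+4=116
$t1=7-1=6
cmp $t1, 3  (cmp 6,3)
bgt start: taken
$t3=M[116]=10
$t3=10&12=8
$t4=116+4=120
$t1=6-1=5
cmp $t1, 3  (cmp 5,3)
bgt start: taken
$t3=M[120]=29
$t3=29&12=12
$t4=120+4=124
$t1=5-1=4
cmp $t1, 3  (cmp 4,3)
bgt start: taken
$t3=M[124]=17
$t3=17&12=0
$t4=124+4=128
$t1=4-1=3
cmp $t1, 3  (cmp 3,3)
bgt start: not taken
sw $t3, (100) → M[100]=0
halt.

0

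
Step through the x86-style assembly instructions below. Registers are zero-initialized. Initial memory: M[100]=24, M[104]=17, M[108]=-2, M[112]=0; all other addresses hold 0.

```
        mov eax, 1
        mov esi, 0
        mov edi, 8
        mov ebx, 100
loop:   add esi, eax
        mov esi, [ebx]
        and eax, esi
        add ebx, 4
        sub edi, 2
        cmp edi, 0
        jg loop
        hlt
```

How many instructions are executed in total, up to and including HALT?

33

eax=1
esi=0
edi=8
ebx=100
esi=0+1=1
esi=M[100]=24
eax=1&24=0
ebx=100+4=104
edi=8-2=6
cmp edi, 0  (cmp 6,0)
jg loop: taken
esi=24+0=24
esi=M[104]=17
eax=0&17=0
ebx=104+4=108
edi=6-2=4
cmp edi, 0  (cmp 4,0)
jg loop: taken
esi=17+0=17
esi=M[108]=-2
eax=0&(-2)=0
ebx=108+4=112
edi=4-2=2
cmp edi, 0  (cmp 2,0)
jg loop: taken
esi=(-2)+0=-2
esi=M[112]=0
eax=0&0=0
ebx=112+4=116
edi=2-2=0
cmp edi, 0  (cmp 0,0)
jg loop: not taken
halt.
Total executed instructions: 33.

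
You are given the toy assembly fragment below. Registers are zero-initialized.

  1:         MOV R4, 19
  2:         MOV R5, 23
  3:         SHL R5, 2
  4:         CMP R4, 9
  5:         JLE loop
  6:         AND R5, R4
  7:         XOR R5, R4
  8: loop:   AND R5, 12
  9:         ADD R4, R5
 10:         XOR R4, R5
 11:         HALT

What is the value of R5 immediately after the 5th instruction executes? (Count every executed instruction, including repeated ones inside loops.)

MOV R4, 19 → R4=19
MOV R5, 23 → R5=23
SHL R5, 2 → R5=23<<2=92
CMP R4, 9  (cmp 19,9)
JLE loop: not taken
After step 5: R5 = 92.

92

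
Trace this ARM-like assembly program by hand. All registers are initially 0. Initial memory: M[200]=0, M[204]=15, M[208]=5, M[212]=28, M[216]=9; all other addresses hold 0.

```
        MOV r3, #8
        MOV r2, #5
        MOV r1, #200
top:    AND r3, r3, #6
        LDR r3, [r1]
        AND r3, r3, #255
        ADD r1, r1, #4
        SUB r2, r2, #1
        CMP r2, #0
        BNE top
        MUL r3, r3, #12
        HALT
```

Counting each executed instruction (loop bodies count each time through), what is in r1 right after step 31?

after MOV r3, #8: r3=8
after MOV r2, #5: r2=5
after MOV r1, #200: r1=200
after AND r3, r3, #6: r3=8&6=0
after LDR r3, [r1]: r3=M[200]=0
after AND r3, r3, #255: r3=0&255=0
after ADD r1, r1, #4: r1=200+4=204
after SUB r2, r2, #1: r2=5-1=4
CMP r2, #0  (cmp 4,0)
BNE top: taken
after AND r3, r3, #6: r3=0&6=0
after LDR r3, [r1]: r3=M[204]=15
after AND r3, r3, #255: r3=15&255=15
after ADD r1, r1, #4: r1=204+4=208
after SUB r2, r2, #1: r2=4-1=3
CMP r2, #0  (cmp 3,0)
BNE top: taken
after AND r3, r3, #6: r3=15&6=6
after LDR r3, [r1]: r3=M[208]=5
after AND r3, r3, #255: r3=5&255=5
after ADD r1, r1, #4: r1=208+4=212
after SUB r2, r2, #1: r2=3-1=2
CMP r2, #0  (cmp 2,0)
BNE top: taken
after AND r3, r3, #6: r3=5&6=4
after LDR r3, [r1]: r3=M[212]=28
after AND r3, r3, #255: r3=28&255=28
after ADD r1, r1, #4: r1=212+4=216
after SUB r2, r2, #1: r2=2-1=1
CMP r2, #0  (cmp 1,0)
BNE top: taken
After step 31: r1 = 216.

216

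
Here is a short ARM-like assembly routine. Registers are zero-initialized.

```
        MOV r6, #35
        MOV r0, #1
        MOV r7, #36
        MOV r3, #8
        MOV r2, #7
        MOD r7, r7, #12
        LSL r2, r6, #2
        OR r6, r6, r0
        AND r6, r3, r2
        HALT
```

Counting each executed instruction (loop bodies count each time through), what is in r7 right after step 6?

0

MOV r6, #35 → r6=35
MOV r0, #1 → r0=1
MOV r7, #36 → r7=36
MOV r3, #8 → r3=8
MOV r2, #7 → r2=7
MOD r7, r7, #12 → r7=36%12=0
After step 6: r7 = 0.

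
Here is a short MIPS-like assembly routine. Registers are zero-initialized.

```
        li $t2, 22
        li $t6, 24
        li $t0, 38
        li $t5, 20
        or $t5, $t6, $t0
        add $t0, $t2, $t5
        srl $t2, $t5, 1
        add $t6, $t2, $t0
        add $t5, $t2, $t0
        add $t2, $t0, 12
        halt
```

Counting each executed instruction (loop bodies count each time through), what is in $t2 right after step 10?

96

after li $t2, 22: $t2=22
after li $t6, 24: $t6=24
after li $t0, 38: $t0=38
after li $t5, 20: $t5=20
after or $t5, $t6, $t0: $t5=24|38=62
after add $t0, $t2, $t5: $t0=22+62=84
after srl $t2, $t5, 1: $t2=62>>1=31
after add $t6, $t2, $t0: $t6=31+84=115
after add $t5, $t2, $t0: $t5=31+84=115
after add $t2, $t0, 12: $t2=84+12=96
After step 10: $t2 = 96.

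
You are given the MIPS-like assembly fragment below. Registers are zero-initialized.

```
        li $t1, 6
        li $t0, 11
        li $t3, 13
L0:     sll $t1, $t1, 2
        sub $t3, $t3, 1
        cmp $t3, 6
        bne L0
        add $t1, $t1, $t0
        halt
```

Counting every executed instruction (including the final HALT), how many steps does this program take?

after li $t1, 6: $t1=6
after li $t0, 11: $t0=11
after li $t3, 13: $t3=13
after sll $t1, $t1, 2: $t1=6<<2=24
after sub $t3, $t3, 1: $t3=13-1=12
cmp $t3, 6  (cmp 12,6)
bne L0: taken
after sll $t1, $t1, 2: $t1=24<<2=96
after sub $t3, $t3, 1: $t3=12-1=11
cmp $t3, 6  (cmp 11,6)
bne L0: taken
after sll $t1, $t1, 2: $t1=96<<2=384
after sub $t3, $t3, 1: $t3=11-1=10
cmp $t3, 6  (cmp 10,6)
bne L0: taken
after sll $t1, $t1, 2: $t1=384<<2=1536
after sub $t3, $t3, 1: $t3=10-1=9
cmp $t3, 6  (cmp 9,6)
bne L0: taken
after sll $t1, $t1, 2: $t1=1536<<2=6144
after sub $t3, $t3, 1: $t3=9-1=8
cmp $t3, 6  (cmp 8,6)
bne L0: taken
after sll $t1, $t1, 2: $t1=6144<<2=24576
after sub $t3, $t3, 1: $t3=8-1=7
cmp $t3, 6  (cmp 7,6)
bne L0: taken
after sll $t1, $t1, 2: $t1=24576<<2=98304
after sub $t3, $t3, 1: $t3=7-1=6
cmp $t3, 6  (cmp 6,6)
bne L0: not taken
after add $t1, $t1, $t0: $t1=98304+11=98315
halt.
Total executed instructions: 33.

33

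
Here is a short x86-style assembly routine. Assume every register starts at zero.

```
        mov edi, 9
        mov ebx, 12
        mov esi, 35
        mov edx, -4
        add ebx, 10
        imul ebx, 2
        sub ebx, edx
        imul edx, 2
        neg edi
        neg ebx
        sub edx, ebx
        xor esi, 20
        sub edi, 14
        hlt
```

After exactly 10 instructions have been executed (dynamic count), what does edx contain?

mov edi, 9 → edi=9
mov ebx, 12 → ebx=12
mov esi, 35 → esi=35
mov edx, -4 → edx=-4
add ebx, 10 → ebx=12+10=22
imul ebx, 2 → ebx=22*2=44
sub ebx, edx → ebx=44-(-4)=48
imul edx, 2 → edx=(-4)*2=-8
neg edi → edi=-(9)=-9
neg ebx → ebx=-(48)=-48
After step 10: edx = -8.

-8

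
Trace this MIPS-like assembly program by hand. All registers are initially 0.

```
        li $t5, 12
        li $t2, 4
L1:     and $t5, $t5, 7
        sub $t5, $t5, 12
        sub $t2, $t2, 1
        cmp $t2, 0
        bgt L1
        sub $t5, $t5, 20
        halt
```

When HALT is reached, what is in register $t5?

-32

$t5=12
$t2=4
$t5=12&7=4
$t5=4-12=-8
$t2=4-1=3
cmp $t2, 0  (cmp 3,0)
bgt L1: taken
$t5=(-8)&7=0
$t5=0-12=-12
$t2=3-1=2
cmp $t2, 0  (cmp 2,0)
bgt L1: taken
$t5=(-12)&7=4
$t5=4-12=-8
$t2=2-1=1
cmp $t2, 0  (cmp 1,0)
bgt L1: taken
$t5=(-8)&7=0
$t5=0-12=-12
$t2=1-1=0
cmp $t2, 0  (cmp 0,0)
bgt L1: not taken
$t5=(-12)-20=-32
halt.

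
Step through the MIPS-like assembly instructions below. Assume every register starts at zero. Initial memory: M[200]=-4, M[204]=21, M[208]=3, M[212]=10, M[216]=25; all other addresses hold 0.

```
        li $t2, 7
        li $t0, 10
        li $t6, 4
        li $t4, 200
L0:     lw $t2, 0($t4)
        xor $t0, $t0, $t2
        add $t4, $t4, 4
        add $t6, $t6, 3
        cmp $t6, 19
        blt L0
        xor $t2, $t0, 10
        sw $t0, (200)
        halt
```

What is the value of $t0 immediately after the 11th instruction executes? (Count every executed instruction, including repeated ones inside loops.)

-10

$t2=7
$t0=10
$t6=4
$t4=200
$t2=M[200]=-4
$t0=10^(-4)=-10
$t4=200+4=204
$t6=4+3=7
cmp $t6, 19  (cmp 7,19)
blt L0: taken
$t2=M[204]=21
After step 11: $t0 = -10.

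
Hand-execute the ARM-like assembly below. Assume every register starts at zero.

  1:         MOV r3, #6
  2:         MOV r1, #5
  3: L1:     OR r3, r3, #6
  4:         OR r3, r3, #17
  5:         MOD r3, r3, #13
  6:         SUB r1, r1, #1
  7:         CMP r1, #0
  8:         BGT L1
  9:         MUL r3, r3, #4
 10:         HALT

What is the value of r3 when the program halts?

r3=6
r1=5
r3=6|6=6
r3=6|17=23
r3=23%13=10
r1=5-1=4
CMP r1, #0  (cmp 4,0)
BGT L1: taken
r3=10|6=14
r3=14|17=31
r3=31%13=5
r1=4-1=3
CMP r1, #0  (cmp 3,0)
BGT L1: taken
r3=5|6=7
r3=7|17=23
r3=23%13=10
r1=3-1=2
CMP r1, #0  (cmp 2,0)
BGT L1: taken
r3=10|6=14
r3=14|17=31
r3=31%13=5
r1=2-1=1
CMP r1, #0  (cmp 1,0)
BGT L1: taken
r3=5|6=7
r3=7|17=23
r3=23%13=10
r1=1-1=0
CMP r1, #0  (cmp 0,0)
BGT L1: not taken
r3=10*4=40
halt.

40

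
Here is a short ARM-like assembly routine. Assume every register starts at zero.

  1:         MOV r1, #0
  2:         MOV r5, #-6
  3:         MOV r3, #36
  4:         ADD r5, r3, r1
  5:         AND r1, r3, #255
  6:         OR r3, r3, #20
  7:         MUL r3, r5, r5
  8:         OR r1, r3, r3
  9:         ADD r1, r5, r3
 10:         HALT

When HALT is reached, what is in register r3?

1296

MOV r1, #0 → r1=0
MOV r5, #-6 → r5=-6
MOV r3, #36 → r3=36
ADD r5, r3, r1 → r5=36+0=36
AND r1, r3, #255 → r1=36&255=36
OR r3, r3, #20 → r3=36|20=52
MUL r3, r5, r5 → r3=36*36=1296
OR r1, r3, r3 → r1=1296|1296=1296
ADD r1, r5, r3 → r1=36+1296=1332
halt.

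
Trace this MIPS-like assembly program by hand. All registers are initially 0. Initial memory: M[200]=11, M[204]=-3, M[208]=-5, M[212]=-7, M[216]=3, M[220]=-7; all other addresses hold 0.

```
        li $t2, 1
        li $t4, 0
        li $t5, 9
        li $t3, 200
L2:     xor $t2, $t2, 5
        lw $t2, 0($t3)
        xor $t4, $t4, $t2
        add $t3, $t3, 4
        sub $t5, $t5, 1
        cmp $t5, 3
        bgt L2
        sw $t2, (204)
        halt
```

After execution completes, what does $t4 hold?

14

after li $t2, 1: $t2=1
after li $t4, 0: $t4=0
after li $t5, 9: $t5=9
after li $t3, 200: $t3=200
after xor $t2, $t2, 5: $t2=1^5=4
after lw $t2, 0($t3): $t2=M[200]=11
after xor $t4, $t4, $t2: $t4=0^11=11
after add $t3, $t3, 4: $t3=200+4=204
after sub $t5, $t5, 1: $t5=9-1=8
cmp $t5, 3  (cmp 8,3)
bgt L2: taken
after xor $t2, $t2, 5: $t2=11^5=14
after lw $t2, 0($t3): $t2=M[204]=-3
after xor $t4, $t4, $t2: $t4=11^(-3)=-10
after add $t3, $t3, 4: $t3=204+4=208
after sub $t5, $t5, 1: $t5=8-1=7
cmp $t5, 3  (cmp 7,3)
bgt L2: taken
after xor $t2, $t2, 5: $t2=(-3)^5=-8
after lw $t2, 0($t3): $t2=M[208]=-5
after xor $t4, $t4, $t2: $t4=(-10)^(-5)=13
after add $t3, $t3, 4: $t3=208+4=212
after sub $t5, $t5, 1: $t5=7-1=6
cmp $t5, 3  (cmp 6,3)
bgt L2: taken
after xor $t2, $t2, 5: $t2=(-5)^5=-2
after lw $t2, 0($t3): $t2=M[212]=-7
after xor $t4, $t4, $t2: $t4=13^(-7)=-12
after add $t3, $t3, 4: $t3=212+4=216
after sub $t5, $t5, 1: $t5=6-1=5
cmp $t5, 3  (cmp 5,3)
bgt L2: taken
after xor $t2, $t2, 5: $t2=(-7)^5=-4
after lw $t2, 0($t3): $t2=M[216]=3
after xor $t4, $t4, $t2: $t4=(-12)^3=-9
after add $t3, $t3, 4: $t3=216+4=220
after sub $t5, $t5, 1: $t5=5-1=4
cmp $t5, 3  (cmp 4,3)
bgt L2: taken
after xor $t2, $t2, 5: $t2=3^5=6
after lw $t2, 0($t3): $t2=M[220]=-7
after xor $t4, $t4, $t2: $t4=(-9)^(-7)=14
after add $t3, $t3, 4: $t3=220+4=224
after sub $t5, $t5, 1: $t5=4-1=3
cmp $t5, 3  (cmp 3,3)
bgt L2: not taken
sw $t2, (204) → M[204]=-7
halt.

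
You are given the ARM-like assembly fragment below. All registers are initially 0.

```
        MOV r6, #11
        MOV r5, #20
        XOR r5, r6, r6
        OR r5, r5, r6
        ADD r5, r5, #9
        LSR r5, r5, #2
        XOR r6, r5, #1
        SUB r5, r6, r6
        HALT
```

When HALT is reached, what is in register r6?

r6=11
r5=20
r5=11^11=0
r5=0|11=11
r5=11+9=20
r5=20>>2=5
r6=5^1=4
r5=4-4=0
halt.

4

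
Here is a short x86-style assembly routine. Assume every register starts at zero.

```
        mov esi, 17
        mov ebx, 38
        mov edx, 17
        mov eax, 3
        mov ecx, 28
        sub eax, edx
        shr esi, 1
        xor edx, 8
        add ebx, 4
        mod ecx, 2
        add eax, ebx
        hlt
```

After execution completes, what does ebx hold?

42

mov esi, 17 → esi=17
mov ebx, 38 → ebx=38
mov edx, 17 → edx=17
mov eax, 3 → eax=3
mov ecx, 28 → ecx=28
sub eax, edx → eax=3-17=-14
shr esi, 1 → esi=17>>1=8
xor edx, 8 → edx=17^8=25
add ebx, 4 → ebx=38+4=42
mod ecx, 2 → ecx=28%2=0
add eax, ebx → eax=(-14)+42=28
halt.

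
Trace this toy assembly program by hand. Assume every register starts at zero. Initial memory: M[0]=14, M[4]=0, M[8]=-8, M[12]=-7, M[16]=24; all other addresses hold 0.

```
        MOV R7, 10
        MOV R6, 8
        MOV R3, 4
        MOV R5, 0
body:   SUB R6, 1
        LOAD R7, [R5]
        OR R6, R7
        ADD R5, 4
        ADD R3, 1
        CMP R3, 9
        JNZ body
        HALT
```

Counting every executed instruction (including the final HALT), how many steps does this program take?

after MOV R7, 10: R7=10
after MOV R6, 8: R6=8
after MOV R3, 4: R3=4
after MOV R5, 0: R5=0
after SUB R6, 1: R6=8-1=7
after LOAD R7, [R5]: R7=M[0]=14
after OR R6, R7: R6=7|14=15
after ADD R5, 4: R5=0+4=4
after ADD R3, 1: R3=4+1=5
CMP R3, 9  (cmp 5,9)
JNZ body: taken
after SUB R6, 1: R6=15-1=14
after LOAD R7, [R5]: R7=M[4]=0
after OR R6, R7: R6=14|0=14
after ADD R5, 4: R5=4+4=8
after ADD R3, 1: R3=5+1=6
CMP R3, 9  (cmp 6,9)
JNZ body: taken
after SUB R6, 1: R6=14-1=13
after LOAD R7, [R5]: R7=M[8]=-8
after OR R6, R7: R6=13|(-8)=-3
after ADD R5, 4: R5=8+4=12
after ADD R3, 1: R3=6+1=7
CMP R3, 9  (cmp 7,9)
JNZ body: taken
after SUB R6, 1: R6=(-3)-1=-4
after LOAD R7, [R5]: R7=M[12]=-7
after OR R6, R7: R6=(-4)|(-7)=-3
after ADD R5, 4: R5=12+4=16
after ADD R3, 1: R3=7+1=8
CMP R3, 9  (cmp 8,9)
JNZ body: taken
after SUB R6, 1: R6=(-3)-1=-4
after LOAD R7, [R5]: R7=M[16]=24
after OR R6, R7: R6=(-4)|24=-4
after ADD R5, 4: R5=16+4=20
after ADD R3, 1: R3=8+1=9
CMP R3, 9  (cmp 9,9)
JNZ body: not taken
halt.
Total executed instructions: 40.

40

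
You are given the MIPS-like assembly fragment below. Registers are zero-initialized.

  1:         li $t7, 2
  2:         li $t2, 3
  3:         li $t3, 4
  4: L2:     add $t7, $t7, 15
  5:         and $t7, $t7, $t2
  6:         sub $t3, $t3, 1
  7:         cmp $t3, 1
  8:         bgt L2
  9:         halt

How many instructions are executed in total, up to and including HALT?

19

$t7=2
$t2=3
$t3=4
$t7=2+15=17
$t7=17&3=1
$t3=4-1=3
cmp $t3, 1  (cmp 3,1)
bgt L2: taken
$t7=1+15=16
$t7=16&3=0
$t3=3-1=2
cmp $t3, 1  (cmp 2,1)
bgt L2: taken
$t7=0+15=15
$t7=15&3=3
$t3=2-1=1
cmp $t3, 1  (cmp 1,1)
bgt L2: not taken
halt.
Total executed instructions: 19.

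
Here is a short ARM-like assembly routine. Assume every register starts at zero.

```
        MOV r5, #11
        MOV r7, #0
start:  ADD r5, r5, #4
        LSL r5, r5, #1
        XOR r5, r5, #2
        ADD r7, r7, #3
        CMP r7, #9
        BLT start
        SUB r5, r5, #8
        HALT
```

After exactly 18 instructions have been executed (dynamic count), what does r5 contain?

r5=11
r7=0
r5=11+4=15
r5=15<<1=30
r5=30^2=28
r7=0+3=3
CMP r7, #9  (cmp 3,9)
BLT start: taken
r5=28+4=32
r5=32<<1=64
r5=64^2=66
r7=3+3=6
CMP r7, #9  (cmp 6,9)
BLT start: taken
r5=66+4=70
r5=70<<1=140
r5=140^2=142
r7=6+3=9
After step 18: r5 = 142.

142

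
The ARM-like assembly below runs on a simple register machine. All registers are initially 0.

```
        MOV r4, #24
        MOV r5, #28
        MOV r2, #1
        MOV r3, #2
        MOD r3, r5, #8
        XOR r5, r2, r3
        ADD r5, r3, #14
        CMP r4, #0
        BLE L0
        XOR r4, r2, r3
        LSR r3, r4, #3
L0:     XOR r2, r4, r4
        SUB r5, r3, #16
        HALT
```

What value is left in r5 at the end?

MOV r4, #24 → r4=24
MOV r5, #28 → r5=28
MOV r2, #1 → r2=1
MOV r3, #2 → r3=2
MOD r3, r5, #8 → r3=28%8=4
XOR r5, r2, r3 → r5=1^4=5
ADD r5, r3, #14 → r5=4+14=18
CMP r4, #0  (cmp 24,0)
BLE L0: not taken
XOR r4, r2, r3 → r4=1^4=5
LSR r3, r4, #3 → r3=5>>3=0
XOR r2, r4, r4 → r2=5^5=0
SUB r5, r3, #16 → r5=0-16=-16
halt.

-16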